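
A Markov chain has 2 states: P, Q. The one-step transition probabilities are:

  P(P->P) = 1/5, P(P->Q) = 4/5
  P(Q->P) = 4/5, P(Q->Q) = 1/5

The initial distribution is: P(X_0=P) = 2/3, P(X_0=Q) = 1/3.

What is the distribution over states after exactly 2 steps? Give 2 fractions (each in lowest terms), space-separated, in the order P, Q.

Answer: 14/25 11/25

Derivation:
Propagating the distribution step by step (d_{t+1} = d_t * P):
d_0 = (P=2/3, Q=1/3)
  d_1[P] = 2/3*1/5 + 1/3*4/5 = 2/5
  d_1[Q] = 2/3*4/5 + 1/3*1/5 = 3/5
d_1 = (P=2/5, Q=3/5)
  d_2[P] = 2/5*1/5 + 3/5*4/5 = 14/25
  d_2[Q] = 2/5*4/5 + 3/5*1/5 = 11/25
d_2 = (P=14/25, Q=11/25)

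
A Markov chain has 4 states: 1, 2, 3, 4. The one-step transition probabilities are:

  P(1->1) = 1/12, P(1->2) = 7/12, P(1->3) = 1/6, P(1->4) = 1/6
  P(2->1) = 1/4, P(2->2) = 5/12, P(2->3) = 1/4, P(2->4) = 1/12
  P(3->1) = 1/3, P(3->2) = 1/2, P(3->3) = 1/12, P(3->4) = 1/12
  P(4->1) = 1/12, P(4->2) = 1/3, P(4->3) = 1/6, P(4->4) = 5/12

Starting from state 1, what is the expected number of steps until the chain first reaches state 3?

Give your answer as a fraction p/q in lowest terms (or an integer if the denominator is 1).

Answer: 492/101

Derivation:
Let h_i = expected steps to first reach 3 from state i.
Boundary: h_3 = 0.
First-step equations for the other states:
  h_1 = 1 + 1/12*h_1 + 7/12*h_2 + 1/6*h_3 + 1/6*h_4
  h_2 = 1 + 1/4*h_1 + 5/12*h_2 + 1/4*h_3 + 1/12*h_4
  h_4 = 1 + 1/12*h_1 + 1/3*h_2 + 1/6*h_3 + 5/12*h_4

Substituting h_3 = 0 and rearranging gives the linear system (I - Q) h = 1:
  [11/12, -7/12, -1/6] . (h_1, h_2, h_4) = 1
  [-1/4, 7/12, -1/12] . (h_1, h_2, h_4) = 1
  [-1/12, -1/3, 7/12] . (h_1, h_2, h_4) = 1

Solving yields:
  h_1 = 492/101
  h_2 = 456/101
  h_4 = 504/101

Starting state is 1, so the expected hitting time is h_1 = 492/101.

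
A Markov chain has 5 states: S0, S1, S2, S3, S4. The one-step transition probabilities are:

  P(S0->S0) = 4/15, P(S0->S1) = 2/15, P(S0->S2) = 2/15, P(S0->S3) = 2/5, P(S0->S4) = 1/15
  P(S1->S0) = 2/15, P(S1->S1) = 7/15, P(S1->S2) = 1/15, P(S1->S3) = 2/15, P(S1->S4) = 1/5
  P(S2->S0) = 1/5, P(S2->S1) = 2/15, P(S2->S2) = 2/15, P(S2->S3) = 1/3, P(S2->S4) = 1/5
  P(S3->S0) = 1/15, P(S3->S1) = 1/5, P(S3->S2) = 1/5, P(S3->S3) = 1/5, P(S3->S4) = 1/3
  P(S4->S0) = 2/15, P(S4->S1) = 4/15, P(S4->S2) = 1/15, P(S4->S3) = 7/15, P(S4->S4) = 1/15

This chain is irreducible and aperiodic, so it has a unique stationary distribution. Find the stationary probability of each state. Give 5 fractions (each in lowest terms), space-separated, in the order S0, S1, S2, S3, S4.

The stationary distribution satisfies pi = pi * P, i.e.:
  pi_S0 = 4/15*pi_S0 + 2/15*pi_S1 + 1/5*pi_S2 + 1/15*pi_S3 + 2/15*pi_S4
  pi_S1 = 2/15*pi_S0 + 7/15*pi_S1 + 2/15*pi_S2 + 1/5*pi_S3 + 4/15*pi_S4
  pi_S2 = 2/15*pi_S0 + 1/15*pi_S1 + 2/15*pi_S2 + 1/5*pi_S3 + 1/15*pi_S4
  pi_S3 = 2/5*pi_S0 + 2/15*pi_S1 + 1/3*pi_S2 + 1/5*pi_S3 + 7/15*pi_S4
  pi_S4 = 1/15*pi_S0 + 1/5*pi_S1 + 1/5*pi_S2 + 1/3*pi_S3 + 1/15*pi_S4
with normalization: pi_S0 + pi_S1 + pi_S2 + pi_S3 + pi_S4 = 1.

Using the first 4 balance equations plus normalization, the linear system A*pi = b is:
  [-11/15, 2/15, 1/5, 1/15, 2/15] . pi = 0
  [2/15, -8/15, 2/15, 1/5, 4/15] . pi = 0
  [2/15, 1/15, -13/15, 1/5, 1/15] . pi = 0
  [2/5, 2/15, 1/3, -4/5, 7/15] . pi = 0
  [1, 1, 1, 1, 1] . pi = 1

Solving yields:
  pi_S0 = 641/4521
  pi_S1 = 1204/4521
  pi_S2 = 1645/13563
  pi_S3 = 3772/13563
  pi_S4 = 2611/13563

Verification (pi * P):
  641/4521*4/15 + 1204/4521*2/15 + 1645/13563*1/5 + 3772/13563*1/15 + 2611/13563*2/15 = 641/4521 = pi_S0  (ok)
  641/4521*2/15 + 1204/4521*7/15 + 1645/13563*2/15 + 3772/13563*1/5 + 2611/13563*4/15 = 1204/4521 = pi_S1  (ok)
  641/4521*2/15 + 1204/4521*1/15 + 1645/13563*2/15 + 3772/13563*1/5 + 2611/13563*1/15 = 1645/13563 = pi_S2  (ok)
  641/4521*2/5 + 1204/4521*2/15 + 1645/13563*1/3 + 3772/13563*1/5 + 2611/13563*7/15 = 3772/13563 = pi_S3  (ok)
  641/4521*1/15 + 1204/4521*1/5 + 1645/13563*1/5 + 3772/13563*1/3 + 2611/13563*1/15 = 2611/13563 = pi_S4  (ok)

Answer: 641/4521 1204/4521 1645/13563 3772/13563 2611/13563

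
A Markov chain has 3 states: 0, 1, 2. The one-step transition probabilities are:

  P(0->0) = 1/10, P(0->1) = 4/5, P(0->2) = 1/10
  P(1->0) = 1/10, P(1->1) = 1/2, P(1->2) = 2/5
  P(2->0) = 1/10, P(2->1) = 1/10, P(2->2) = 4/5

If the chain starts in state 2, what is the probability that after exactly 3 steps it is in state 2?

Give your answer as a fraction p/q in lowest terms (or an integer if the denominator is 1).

Computing P^3 by repeated multiplication:
P^1 =
  0: [1/10, 4/5, 1/10]
  1: [1/10, 1/2, 2/5]
  2: [1/10, 1/10, 4/5]
P^2 =
  0: [1/10, 49/100, 41/100]
  1: [1/10, 37/100, 53/100]
  2: [1/10, 21/100, 69/100]
P^3 =
  0: [1/10, 183/500, 267/500]
  1: [1/10, 159/500, 291/500]
  2: [1/10, 127/500, 323/500]

(P^3)[2 -> 2] = 323/500

Answer: 323/500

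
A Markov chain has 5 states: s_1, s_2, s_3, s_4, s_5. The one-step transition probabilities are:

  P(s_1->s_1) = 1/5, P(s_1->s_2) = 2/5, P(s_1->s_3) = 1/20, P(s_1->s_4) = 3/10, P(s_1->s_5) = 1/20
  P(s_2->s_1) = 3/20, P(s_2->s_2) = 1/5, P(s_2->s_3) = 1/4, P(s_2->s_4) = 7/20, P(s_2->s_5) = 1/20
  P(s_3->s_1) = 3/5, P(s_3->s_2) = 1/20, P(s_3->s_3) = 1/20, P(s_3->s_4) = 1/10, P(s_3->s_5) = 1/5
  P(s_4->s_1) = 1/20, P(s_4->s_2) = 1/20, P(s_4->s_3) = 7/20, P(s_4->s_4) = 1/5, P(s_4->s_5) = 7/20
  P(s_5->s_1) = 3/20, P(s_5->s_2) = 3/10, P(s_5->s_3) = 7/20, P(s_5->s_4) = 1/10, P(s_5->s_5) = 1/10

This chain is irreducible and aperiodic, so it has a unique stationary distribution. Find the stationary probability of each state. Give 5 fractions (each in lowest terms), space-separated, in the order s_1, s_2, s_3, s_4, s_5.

Answer: 53599/232892 23125/116446 46775/232892 50635/232892 35633/232892

Derivation:
The stationary distribution satisfies pi = pi * P, i.e.:
  pi_s_1 = 1/5*pi_s_1 + 3/20*pi_s_2 + 3/5*pi_s_3 + 1/20*pi_s_4 + 3/20*pi_s_5
  pi_s_2 = 2/5*pi_s_1 + 1/5*pi_s_2 + 1/20*pi_s_3 + 1/20*pi_s_4 + 3/10*pi_s_5
  pi_s_3 = 1/20*pi_s_1 + 1/4*pi_s_2 + 1/20*pi_s_3 + 7/20*pi_s_4 + 7/20*pi_s_5
  pi_s_4 = 3/10*pi_s_1 + 7/20*pi_s_2 + 1/10*pi_s_3 + 1/5*pi_s_4 + 1/10*pi_s_5
  pi_s_5 = 1/20*pi_s_1 + 1/20*pi_s_2 + 1/5*pi_s_3 + 7/20*pi_s_4 + 1/10*pi_s_5
with normalization: pi_s_1 + pi_s_2 + pi_s_3 + pi_s_4 + pi_s_5 = 1.

Using the first 4 balance equations plus normalization, the linear system A*pi = b is:
  [-4/5, 3/20, 3/5, 1/20, 3/20] . pi = 0
  [2/5, -4/5, 1/20, 1/20, 3/10] . pi = 0
  [1/20, 1/4, -19/20, 7/20, 7/20] . pi = 0
  [3/10, 7/20, 1/10, -4/5, 1/10] . pi = 0
  [1, 1, 1, 1, 1] . pi = 1

Solving yields:
  pi_s_1 = 53599/232892
  pi_s_2 = 23125/116446
  pi_s_3 = 46775/232892
  pi_s_4 = 50635/232892
  pi_s_5 = 35633/232892

Verification (pi * P):
  53599/232892*1/5 + 23125/116446*3/20 + 46775/232892*3/5 + 50635/232892*1/20 + 35633/232892*3/20 = 53599/232892 = pi_s_1  (ok)
  53599/232892*2/5 + 23125/116446*1/5 + 46775/232892*1/20 + 50635/232892*1/20 + 35633/232892*3/10 = 23125/116446 = pi_s_2  (ok)
  53599/232892*1/20 + 23125/116446*1/4 + 46775/232892*1/20 + 50635/232892*7/20 + 35633/232892*7/20 = 46775/232892 = pi_s_3  (ok)
  53599/232892*3/10 + 23125/116446*7/20 + 46775/232892*1/10 + 50635/232892*1/5 + 35633/232892*1/10 = 50635/232892 = pi_s_4  (ok)
  53599/232892*1/20 + 23125/116446*1/20 + 46775/232892*1/5 + 50635/232892*7/20 + 35633/232892*1/10 = 35633/232892 = pi_s_5  (ok)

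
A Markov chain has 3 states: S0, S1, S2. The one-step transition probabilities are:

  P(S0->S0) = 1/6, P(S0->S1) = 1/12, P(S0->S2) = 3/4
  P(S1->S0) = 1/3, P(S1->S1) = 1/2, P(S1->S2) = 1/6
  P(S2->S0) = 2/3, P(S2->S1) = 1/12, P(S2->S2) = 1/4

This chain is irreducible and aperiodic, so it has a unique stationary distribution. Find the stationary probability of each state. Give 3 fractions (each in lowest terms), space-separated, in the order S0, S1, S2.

The stationary distribution satisfies pi = pi * P, i.e.:
  pi_S0 = 1/6*pi_S0 + 1/3*pi_S1 + 2/3*pi_S2
  pi_S1 = 1/12*pi_S0 + 1/2*pi_S1 + 1/12*pi_S2
  pi_S2 = 3/4*pi_S0 + 1/6*pi_S1 + 1/4*pi_S2
with normalization: pi_S0 + pi_S1 + pi_S2 = 1.

Using the first 2 balance equations plus normalization, the linear system A*pi = b is:
  [-5/6, 1/3, 2/3] . pi = 0
  [1/12, -1/2, 1/12] . pi = 0
  [1, 1, 1] . pi = 1

Solving yields:
  pi_S0 = 26/63
  pi_S1 = 1/7
  pi_S2 = 4/9

Verification (pi * P):
  26/63*1/6 + 1/7*1/3 + 4/9*2/3 = 26/63 = pi_S0  (ok)
  26/63*1/12 + 1/7*1/2 + 4/9*1/12 = 1/7 = pi_S1  (ok)
  26/63*3/4 + 1/7*1/6 + 4/9*1/4 = 4/9 = pi_S2  (ok)

Answer: 26/63 1/7 4/9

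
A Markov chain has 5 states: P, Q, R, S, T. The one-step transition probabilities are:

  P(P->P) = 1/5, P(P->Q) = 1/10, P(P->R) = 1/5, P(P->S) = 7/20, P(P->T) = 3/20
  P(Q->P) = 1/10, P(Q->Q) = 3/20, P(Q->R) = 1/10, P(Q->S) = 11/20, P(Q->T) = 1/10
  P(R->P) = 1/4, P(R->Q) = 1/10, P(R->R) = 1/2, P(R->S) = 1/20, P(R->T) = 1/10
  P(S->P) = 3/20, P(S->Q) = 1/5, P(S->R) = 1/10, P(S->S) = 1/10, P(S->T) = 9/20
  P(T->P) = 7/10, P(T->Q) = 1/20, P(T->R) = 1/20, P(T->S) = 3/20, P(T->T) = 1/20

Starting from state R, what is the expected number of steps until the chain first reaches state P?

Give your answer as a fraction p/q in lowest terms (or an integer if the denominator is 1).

Let h_i = expected steps to first reach P from state i.
Boundary: h_P = 0.
First-step equations for the other states:
  h_Q = 1 + 1/10*h_P + 3/20*h_Q + 1/10*h_R + 11/20*h_S + 1/10*h_T
  h_R = 1 + 1/4*h_P + 1/10*h_Q + 1/2*h_R + 1/20*h_S + 1/10*h_T
  h_S = 1 + 3/20*h_P + 1/5*h_Q + 1/10*h_R + 1/10*h_S + 9/20*h_T
  h_T = 1 + 7/10*h_P + 1/20*h_Q + 1/20*h_R + 3/20*h_S + 1/20*h_T

Substituting h_P = 0 and rearranging gives the linear system (I - Q) h = 1:
  [17/20, -1/10, -11/20, -1/10] . (h_Q, h_R, h_S, h_T) = 1
  [-1/10, 1/2, -1/20, -1/10] . (h_Q, h_R, h_S, h_T) = 1
  [-1/5, -1/10, 9/10, -9/20] . (h_Q, h_R, h_S, h_T) = 1
  [-1/20, -1/20, -3/20, 19/20] . (h_Q, h_R, h_S, h_T) = 1

Solving yields:
  h_Q = 31640/7869
  h_R = 27860/7869
  h_S = 26684/7869
  h_T = 15628/7869

Starting state is R, so the expected hitting time is h_R = 27860/7869.

Answer: 27860/7869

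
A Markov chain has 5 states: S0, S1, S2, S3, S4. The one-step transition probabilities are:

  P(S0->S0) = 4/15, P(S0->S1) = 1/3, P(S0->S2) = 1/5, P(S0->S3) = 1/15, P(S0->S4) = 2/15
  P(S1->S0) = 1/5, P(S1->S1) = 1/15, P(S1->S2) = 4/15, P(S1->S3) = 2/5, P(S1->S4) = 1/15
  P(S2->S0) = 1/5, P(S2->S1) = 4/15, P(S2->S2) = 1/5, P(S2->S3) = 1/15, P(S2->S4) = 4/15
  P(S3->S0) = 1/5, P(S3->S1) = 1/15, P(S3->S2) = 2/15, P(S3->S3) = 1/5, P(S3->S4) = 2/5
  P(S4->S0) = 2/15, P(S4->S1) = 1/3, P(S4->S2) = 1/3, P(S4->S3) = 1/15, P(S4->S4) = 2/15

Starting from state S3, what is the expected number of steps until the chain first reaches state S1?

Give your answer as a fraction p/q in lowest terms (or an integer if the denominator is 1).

Let h_i = expected steps to first reach S1 from state i.
Boundary: h_S1 = 0.
First-step equations for the other states:
  h_S0 = 1 + 4/15*h_S0 + 1/3*h_S1 + 1/5*h_S2 + 1/15*h_S3 + 2/15*h_S4
  h_S2 = 1 + 1/5*h_S0 + 4/15*h_S1 + 1/5*h_S2 + 1/15*h_S3 + 4/15*h_S4
  h_S3 = 1 + 1/5*h_S0 + 1/15*h_S1 + 2/15*h_S2 + 1/5*h_S3 + 2/5*h_S4
  h_S4 = 1 + 2/15*h_S0 + 1/3*h_S1 + 1/3*h_S2 + 1/15*h_S3 + 2/15*h_S4

Substituting h_S1 = 0 and rearranging gives the linear system (I - Q) h = 1:
  [11/15, -1/5, -1/15, -2/15] . (h_S0, h_S2, h_S3, h_S4) = 1
  [-1/5, 4/5, -1/15, -4/15] . (h_S0, h_S2, h_S3, h_S4) = 1
  [-1/5, -2/15, 4/5, -2/5] . (h_S0, h_S2, h_S3, h_S4) = 1
  [-2/15, -1/3, -1/15, 13/15] . (h_S0, h_S2, h_S3, h_S4) = 1

Solving yields:
  h_S0 = 43095/12851
  h_S2 = 46020/12851
  h_S3 = 56250/12851
  h_S4 = 43485/12851

Starting state is S3, so the expected hitting time is h_S3 = 56250/12851.

Answer: 56250/12851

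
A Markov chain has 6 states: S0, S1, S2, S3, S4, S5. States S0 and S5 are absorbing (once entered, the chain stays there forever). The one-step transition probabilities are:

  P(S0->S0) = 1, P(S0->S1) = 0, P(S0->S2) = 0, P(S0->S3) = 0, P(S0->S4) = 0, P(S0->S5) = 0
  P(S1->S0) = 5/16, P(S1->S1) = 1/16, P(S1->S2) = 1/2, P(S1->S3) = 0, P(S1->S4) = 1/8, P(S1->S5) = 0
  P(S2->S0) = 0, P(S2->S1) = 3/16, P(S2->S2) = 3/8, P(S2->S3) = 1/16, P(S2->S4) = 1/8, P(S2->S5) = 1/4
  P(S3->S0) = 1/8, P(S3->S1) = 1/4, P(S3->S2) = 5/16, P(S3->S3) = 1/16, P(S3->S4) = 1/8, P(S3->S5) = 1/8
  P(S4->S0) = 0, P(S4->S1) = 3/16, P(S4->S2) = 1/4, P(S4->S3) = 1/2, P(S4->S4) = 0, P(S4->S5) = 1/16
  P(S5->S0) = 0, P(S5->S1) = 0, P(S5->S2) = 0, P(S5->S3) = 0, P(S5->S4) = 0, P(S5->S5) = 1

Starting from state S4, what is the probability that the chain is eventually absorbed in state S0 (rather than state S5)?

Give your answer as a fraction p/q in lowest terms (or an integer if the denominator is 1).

Let a_i = P(absorbed in S0 | start in state i).
Boundary conditions: a_S0 = 1, a_S5 = 0.
For each transient state i, a_i = sum_j P(i->j) * a_j:
  a_S1 = 5/16*a_S0 + 1/16*a_S1 + 1/2*a_S2 + 0*a_S3 + 1/8*a_S4 + 0*a_S5
  a_S2 = 0*a_S0 + 3/16*a_S1 + 3/8*a_S2 + 1/16*a_S3 + 1/8*a_S4 + 1/4*a_S5
  a_S3 = 1/8*a_S0 + 1/4*a_S1 + 5/16*a_S2 + 1/16*a_S3 + 1/8*a_S4 + 1/8*a_S5
  a_S4 = 0*a_S0 + 3/16*a_S1 + 1/4*a_S2 + 1/2*a_S3 + 0*a_S4 + 1/16*a_S5

Substituting a_S0 = 1 and a_S5 = 0, rearrange to (I - Q) a = r where r[i] = P(i -> S0):
  [15/16, -1/2, 0, -1/8] . (a_S1, a_S2, a_S3, a_S4) = 5/16
  [-3/16, 5/8, -1/16, -1/8] . (a_S1, a_S2, a_S3, a_S4) = 0
  [-1/4, -5/16, 15/16, -1/8] . (a_S1, a_S2, a_S3, a_S4) = 1/8
  [-3/16, -1/4, -1/2, 1] . (a_S1, a_S2, a_S3, a_S4) = 0

Solving yields:
  a_S1 = 5304/9985
  a_S2 = 2762/9985
  a_S3 = 4169/9985
  a_S4 = 7539/19970

Starting state is S4, so the absorption probability is a_S4 = 7539/19970.

Answer: 7539/19970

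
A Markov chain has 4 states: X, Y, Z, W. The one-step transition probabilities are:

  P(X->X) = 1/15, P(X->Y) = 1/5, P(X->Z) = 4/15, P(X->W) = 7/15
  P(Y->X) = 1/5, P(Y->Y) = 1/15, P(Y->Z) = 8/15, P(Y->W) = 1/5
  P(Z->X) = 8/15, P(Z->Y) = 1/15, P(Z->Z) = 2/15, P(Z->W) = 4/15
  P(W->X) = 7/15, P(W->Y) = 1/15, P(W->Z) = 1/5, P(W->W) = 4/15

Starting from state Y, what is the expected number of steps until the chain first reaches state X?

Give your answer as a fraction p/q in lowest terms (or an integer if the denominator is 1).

Answer: 4485/1666

Derivation:
Let h_i = expected steps to first reach X from state i.
Boundary: h_X = 0.
First-step equations for the other states:
  h_Y = 1 + 1/5*h_X + 1/15*h_Y + 8/15*h_Z + 1/5*h_W
  h_Z = 1 + 8/15*h_X + 1/15*h_Y + 2/15*h_Z + 4/15*h_W
  h_W = 1 + 7/15*h_X + 1/15*h_Y + 1/5*h_Z + 4/15*h_W

Substituting h_X = 0 and rearranging gives the linear system (I - Q) h = 1:
  [14/15, -8/15, -1/5] . (h_Y, h_Z, h_W) = 1
  [-1/15, 13/15, -4/15] . (h_Y, h_Z, h_W) = 1
  [-1/15, -1/5, 11/15] . (h_Y, h_Z, h_W) = 1

Solving yields:
  h_Y = 4485/1666
  h_Z = 3375/1666
  h_W = 1800/833

Starting state is Y, so the expected hitting time is h_Y = 4485/1666.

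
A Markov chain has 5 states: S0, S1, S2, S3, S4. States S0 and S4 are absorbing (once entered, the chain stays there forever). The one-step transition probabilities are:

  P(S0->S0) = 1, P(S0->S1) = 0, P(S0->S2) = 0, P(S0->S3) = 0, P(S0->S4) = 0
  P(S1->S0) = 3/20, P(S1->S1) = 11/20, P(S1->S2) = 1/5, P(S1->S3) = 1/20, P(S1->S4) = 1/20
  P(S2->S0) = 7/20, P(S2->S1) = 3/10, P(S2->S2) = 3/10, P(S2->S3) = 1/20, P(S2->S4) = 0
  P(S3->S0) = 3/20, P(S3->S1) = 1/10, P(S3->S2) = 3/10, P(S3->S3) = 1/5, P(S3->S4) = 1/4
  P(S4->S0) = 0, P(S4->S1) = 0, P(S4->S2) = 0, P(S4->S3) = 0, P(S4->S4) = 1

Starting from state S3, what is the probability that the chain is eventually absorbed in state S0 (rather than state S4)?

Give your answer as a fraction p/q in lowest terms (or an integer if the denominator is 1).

Let a_i = P(absorbed in S0 | start in state i).
Boundary conditions: a_S0 = 1, a_S4 = 0.
For each transient state i, a_i = sum_j P(i->j) * a_j:
  a_S1 = 3/20*a_S0 + 11/20*a_S1 + 1/5*a_S2 + 1/20*a_S3 + 1/20*a_S4
  a_S2 = 7/20*a_S0 + 3/10*a_S1 + 3/10*a_S2 + 1/20*a_S3 + 0*a_S4
  a_S3 = 3/20*a_S0 + 1/10*a_S1 + 3/10*a_S2 + 1/5*a_S3 + 1/4*a_S4

Substituting a_S0 = 1 and a_S4 = 0, rearrange to (I - Q) a = r where r[i] = P(i -> S0):
  [9/20, -1/5, -1/20] . (a_S1, a_S2, a_S3) = 3/20
  [-3/10, 7/10, -1/20] . (a_S1, a_S2, a_S3) = 7/20
  [-1/10, -3/10, 4/5] . (a_S1, a_S2, a_S3) = 3/20

Solving yields:
  a_S1 = 599/753
  a_S2 = 1333/1506
  a_S3 = 466/753

Starting state is S3, so the absorption probability is a_S3 = 466/753.

Answer: 466/753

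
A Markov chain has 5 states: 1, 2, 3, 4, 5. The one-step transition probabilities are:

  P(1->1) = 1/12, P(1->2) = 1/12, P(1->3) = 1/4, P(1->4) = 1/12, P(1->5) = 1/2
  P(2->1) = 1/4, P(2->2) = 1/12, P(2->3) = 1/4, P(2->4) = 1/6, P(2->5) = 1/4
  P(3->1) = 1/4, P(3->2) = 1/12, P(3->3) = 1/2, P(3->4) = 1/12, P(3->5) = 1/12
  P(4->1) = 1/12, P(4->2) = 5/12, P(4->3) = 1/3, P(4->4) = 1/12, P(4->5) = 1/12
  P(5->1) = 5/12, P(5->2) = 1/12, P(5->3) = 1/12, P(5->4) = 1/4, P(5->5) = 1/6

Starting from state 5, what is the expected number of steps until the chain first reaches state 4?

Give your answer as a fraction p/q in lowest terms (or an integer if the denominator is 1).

Let h_i = expected steps to first reach 4 from state i.
Boundary: h_4 = 0.
First-step equations for the other states:
  h_1 = 1 + 1/12*h_1 + 1/12*h_2 + 1/4*h_3 + 1/12*h_4 + 1/2*h_5
  h_2 = 1 + 1/4*h_1 + 1/12*h_2 + 1/4*h_3 + 1/6*h_4 + 1/4*h_5
  h_3 = 1 + 1/4*h_1 + 1/12*h_2 + 1/2*h_3 + 1/12*h_4 + 1/12*h_5
  h_5 = 1 + 5/12*h_1 + 1/12*h_2 + 1/12*h_3 + 1/4*h_4 + 1/6*h_5

Substituting h_4 = 0 and rearranging gives the linear system (I - Q) h = 1:
  [11/12, -1/12, -1/4, -1/2] . (h_1, h_2, h_3, h_5) = 1
  [-1/4, 11/12, -1/4, -1/4] . (h_1, h_2, h_3, h_5) = 1
  [-1/4, -1/12, 1/2, -1/12] . (h_1, h_2, h_3, h_5) = 1
  [-5/12, -1/12, -1/12, 5/6] . (h_1, h_2, h_3, h_5) = 1

Solving yields:
  h_1 = 603/82
  h_2 = 573/82
  h_3 = 324/41
  h_5 = 261/41

Starting state is 5, so the expected hitting time is h_5 = 261/41.

Answer: 261/41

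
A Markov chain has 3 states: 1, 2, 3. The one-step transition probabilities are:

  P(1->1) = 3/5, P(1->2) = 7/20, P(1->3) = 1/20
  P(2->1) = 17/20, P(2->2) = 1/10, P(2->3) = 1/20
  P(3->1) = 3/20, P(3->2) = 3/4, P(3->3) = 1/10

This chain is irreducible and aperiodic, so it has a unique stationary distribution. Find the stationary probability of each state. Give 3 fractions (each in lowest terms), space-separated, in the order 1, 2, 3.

The stationary distribution satisfies pi = pi * P, i.e.:
  pi_1 = 3/5*pi_1 + 17/20*pi_2 + 3/20*pi_3
  pi_2 = 7/20*pi_1 + 1/10*pi_2 + 3/4*pi_3
  pi_3 = 1/20*pi_1 + 1/20*pi_2 + 1/10*pi_3
with normalization: pi_1 + pi_2 + pi_3 = 1.

Using the first 2 balance equations plus normalization, the linear system A*pi = b is:
  [-2/5, 17/20, 3/20] . pi = 0
  [7/20, -9/10, 3/4] . pi = 0
  [1, 1, 1] . pi = 1

Solving yields:
  pi_1 = 309/475
  pi_2 = 141/475
  pi_3 = 1/19

Verification (pi * P):
  309/475*3/5 + 141/475*17/20 + 1/19*3/20 = 309/475 = pi_1  (ok)
  309/475*7/20 + 141/475*1/10 + 1/19*3/4 = 141/475 = pi_2  (ok)
  309/475*1/20 + 141/475*1/20 + 1/19*1/10 = 1/19 = pi_3  (ok)

Answer: 309/475 141/475 1/19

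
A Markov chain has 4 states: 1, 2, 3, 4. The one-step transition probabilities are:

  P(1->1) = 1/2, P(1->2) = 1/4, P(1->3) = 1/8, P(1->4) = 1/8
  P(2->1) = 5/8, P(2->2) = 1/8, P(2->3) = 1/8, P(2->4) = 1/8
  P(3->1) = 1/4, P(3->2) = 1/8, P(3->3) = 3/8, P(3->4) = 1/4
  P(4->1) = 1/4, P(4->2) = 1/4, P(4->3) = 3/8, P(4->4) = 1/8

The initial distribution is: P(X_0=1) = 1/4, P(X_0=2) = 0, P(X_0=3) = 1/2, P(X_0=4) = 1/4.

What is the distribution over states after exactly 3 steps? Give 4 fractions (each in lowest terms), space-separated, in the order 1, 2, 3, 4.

Answer: 215/512 25/128 117/512 5/32

Derivation:
Propagating the distribution step by step (d_{t+1} = d_t * P):
d_0 = (1=1/4, 2=0, 3=1/2, 4=1/4)
  d_1[1] = 1/4*1/2 + 0*5/8 + 1/2*1/4 + 1/4*1/4 = 5/16
  d_1[2] = 1/4*1/4 + 0*1/8 + 1/2*1/8 + 1/4*1/4 = 3/16
  d_1[3] = 1/4*1/8 + 0*1/8 + 1/2*3/8 + 1/4*3/8 = 5/16
  d_1[4] = 1/4*1/8 + 0*1/8 + 1/2*1/4 + 1/4*1/8 = 3/16
d_1 = (1=5/16, 2=3/16, 3=5/16, 4=3/16)
  d_2[1] = 5/16*1/2 + 3/16*5/8 + 5/16*1/4 + 3/16*1/4 = 51/128
  d_2[2] = 5/16*1/4 + 3/16*1/8 + 5/16*1/8 + 3/16*1/4 = 3/16
  d_2[3] = 5/16*1/8 + 3/16*1/8 + 5/16*3/8 + 3/16*3/8 = 1/4
  d_2[4] = 5/16*1/8 + 3/16*1/8 + 5/16*1/4 + 3/16*1/8 = 21/128
d_2 = (1=51/128, 2=3/16, 3=1/4, 4=21/128)
  d_3[1] = 51/128*1/2 + 3/16*5/8 + 1/4*1/4 + 21/128*1/4 = 215/512
  d_3[2] = 51/128*1/4 + 3/16*1/8 + 1/4*1/8 + 21/128*1/4 = 25/128
  d_3[3] = 51/128*1/8 + 3/16*1/8 + 1/4*3/8 + 21/128*3/8 = 117/512
  d_3[4] = 51/128*1/8 + 3/16*1/8 + 1/4*1/4 + 21/128*1/8 = 5/32
d_3 = (1=215/512, 2=25/128, 3=117/512, 4=5/32)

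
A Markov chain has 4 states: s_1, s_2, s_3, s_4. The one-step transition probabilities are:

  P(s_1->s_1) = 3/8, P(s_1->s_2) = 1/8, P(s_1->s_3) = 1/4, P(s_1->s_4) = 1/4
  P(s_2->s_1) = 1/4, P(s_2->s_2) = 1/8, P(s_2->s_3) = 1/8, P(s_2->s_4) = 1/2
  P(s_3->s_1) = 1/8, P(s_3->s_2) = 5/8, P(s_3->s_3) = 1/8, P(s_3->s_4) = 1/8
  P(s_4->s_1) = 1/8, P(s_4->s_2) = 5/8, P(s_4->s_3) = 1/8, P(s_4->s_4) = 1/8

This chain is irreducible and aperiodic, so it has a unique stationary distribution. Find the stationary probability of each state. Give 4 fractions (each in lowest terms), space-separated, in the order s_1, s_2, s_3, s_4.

The stationary distribution satisfies pi = pi * P, i.e.:
  pi_s_1 = 3/8*pi_s_1 + 1/4*pi_s_2 + 1/8*pi_s_3 + 1/8*pi_s_4
  pi_s_2 = 1/8*pi_s_1 + 1/8*pi_s_2 + 5/8*pi_s_3 + 5/8*pi_s_4
  pi_s_3 = 1/4*pi_s_1 + 1/8*pi_s_2 + 1/8*pi_s_3 + 1/8*pi_s_4
  pi_s_4 = 1/4*pi_s_1 + 1/2*pi_s_2 + 1/8*pi_s_3 + 1/8*pi_s_4
with normalization: pi_s_1 + pi_s_2 + pi_s_3 + pi_s_4 = 1.

Using the first 3 balance equations plus normalization, the linear system A*pi = b is:
  [-5/8, 1/4, 1/8, 1/8] . pi = 0
  [1/8, -7/8, 5/8, 5/8] . pi = 0
  [1/4, 1/8, -7/8, 1/8] . pi = 0
  [1, 1, 1, 1] . pi = 1

Solving yields:
  pi_s_1 = 17/76
  pi_s_2 = 13/38
  pi_s_3 = 93/608
  pi_s_4 = 9/32

Verification (pi * P):
  17/76*3/8 + 13/38*1/4 + 93/608*1/8 + 9/32*1/8 = 17/76 = pi_s_1  (ok)
  17/76*1/8 + 13/38*1/8 + 93/608*5/8 + 9/32*5/8 = 13/38 = pi_s_2  (ok)
  17/76*1/4 + 13/38*1/8 + 93/608*1/8 + 9/32*1/8 = 93/608 = pi_s_3  (ok)
  17/76*1/4 + 13/38*1/2 + 93/608*1/8 + 9/32*1/8 = 9/32 = pi_s_4  (ok)

Answer: 17/76 13/38 93/608 9/32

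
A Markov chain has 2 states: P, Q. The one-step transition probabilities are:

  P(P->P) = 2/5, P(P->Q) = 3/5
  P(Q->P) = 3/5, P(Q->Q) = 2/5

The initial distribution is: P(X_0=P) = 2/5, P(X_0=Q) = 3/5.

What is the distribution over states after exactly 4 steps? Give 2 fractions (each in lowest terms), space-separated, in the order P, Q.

Propagating the distribution step by step (d_{t+1} = d_t * P):
d_0 = (P=2/5, Q=3/5)
  d_1[P] = 2/5*2/5 + 3/5*3/5 = 13/25
  d_1[Q] = 2/5*3/5 + 3/5*2/5 = 12/25
d_1 = (P=13/25, Q=12/25)
  d_2[P] = 13/25*2/5 + 12/25*3/5 = 62/125
  d_2[Q] = 13/25*3/5 + 12/25*2/5 = 63/125
d_2 = (P=62/125, Q=63/125)
  d_3[P] = 62/125*2/5 + 63/125*3/5 = 313/625
  d_3[Q] = 62/125*3/5 + 63/125*2/5 = 312/625
d_3 = (P=313/625, Q=312/625)
  d_4[P] = 313/625*2/5 + 312/625*3/5 = 1562/3125
  d_4[Q] = 313/625*3/5 + 312/625*2/5 = 1563/3125
d_4 = (P=1562/3125, Q=1563/3125)

Answer: 1562/3125 1563/3125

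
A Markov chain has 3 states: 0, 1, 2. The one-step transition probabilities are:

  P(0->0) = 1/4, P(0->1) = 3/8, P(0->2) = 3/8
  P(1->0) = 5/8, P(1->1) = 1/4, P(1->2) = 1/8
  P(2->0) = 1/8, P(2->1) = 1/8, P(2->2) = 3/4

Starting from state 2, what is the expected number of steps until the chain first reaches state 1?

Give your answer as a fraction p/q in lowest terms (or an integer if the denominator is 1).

Answer: 56/9

Derivation:
Let h_i = expected steps to first reach 1 from state i.
Boundary: h_1 = 0.
First-step equations for the other states:
  h_0 = 1 + 1/4*h_0 + 3/8*h_1 + 3/8*h_2
  h_2 = 1 + 1/8*h_0 + 1/8*h_1 + 3/4*h_2

Substituting h_1 = 0 and rearranging gives the linear system (I - Q) h = 1:
  [3/4, -3/8] . (h_0, h_2) = 1
  [-1/8, 1/4] . (h_0, h_2) = 1

Solving yields:
  h_0 = 40/9
  h_2 = 56/9

Starting state is 2, so the expected hitting time is h_2 = 56/9.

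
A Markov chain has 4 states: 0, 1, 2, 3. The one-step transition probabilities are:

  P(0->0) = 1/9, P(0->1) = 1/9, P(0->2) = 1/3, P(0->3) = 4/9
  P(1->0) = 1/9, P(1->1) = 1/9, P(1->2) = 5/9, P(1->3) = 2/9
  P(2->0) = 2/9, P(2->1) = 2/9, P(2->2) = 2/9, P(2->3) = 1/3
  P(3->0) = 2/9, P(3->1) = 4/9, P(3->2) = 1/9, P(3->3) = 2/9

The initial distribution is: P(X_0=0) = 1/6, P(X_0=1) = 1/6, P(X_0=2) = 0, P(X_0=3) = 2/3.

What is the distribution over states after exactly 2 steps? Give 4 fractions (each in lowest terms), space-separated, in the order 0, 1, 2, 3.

Propagating the distribution step by step (d_{t+1} = d_t * P):
d_0 = (0=1/6, 1=1/6, 2=0, 3=2/3)
  d_1[0] = 1/6*1/9 + 1/6*1/9 + 0*2/9 + 2/3*2/9 = 5/27
  d_1[1] = 1/6*1/9 + 1/6*1/9 + 0*2/9 + 2/3*4/9 = 1/3
  d_1[2] = 1/6*1/3 + 1/6*5/9 + 0*2/9 + 2/3*1/9 = 2/9
  d_1[3] = 1/6*4/9 + 1/6*2/9 + 0*1/3 + 2/3*2/9 = 7/27
d_1 = (0=5/27, 1=1/3, 2=2/9, 3=7/27)
  d_2[0] = 5/27*1/9 + 1/3*1/9 + 2/9*2/9 + 7/27*2/9 = 40/243
  d_2[1] = 5/27*1/9 + 1/3*1/9 + 2/9*2/9 + 7/27*4/9 = 2/9
  d_2[2] = 5/27*1/3 + 1/3*5/9 + 2/9*2/9 + 7/27*1/9 = 79/243
  d_2[3] = 5/27*4/9 + 1/3*2/9 + 2/9*1/3 + 7/27*2/9 = 70/243
d_2 = (0=40/243, 1=2/9, 2=79/243, 3=70/243)

Answer: 40/243 2/9 79/243 70/243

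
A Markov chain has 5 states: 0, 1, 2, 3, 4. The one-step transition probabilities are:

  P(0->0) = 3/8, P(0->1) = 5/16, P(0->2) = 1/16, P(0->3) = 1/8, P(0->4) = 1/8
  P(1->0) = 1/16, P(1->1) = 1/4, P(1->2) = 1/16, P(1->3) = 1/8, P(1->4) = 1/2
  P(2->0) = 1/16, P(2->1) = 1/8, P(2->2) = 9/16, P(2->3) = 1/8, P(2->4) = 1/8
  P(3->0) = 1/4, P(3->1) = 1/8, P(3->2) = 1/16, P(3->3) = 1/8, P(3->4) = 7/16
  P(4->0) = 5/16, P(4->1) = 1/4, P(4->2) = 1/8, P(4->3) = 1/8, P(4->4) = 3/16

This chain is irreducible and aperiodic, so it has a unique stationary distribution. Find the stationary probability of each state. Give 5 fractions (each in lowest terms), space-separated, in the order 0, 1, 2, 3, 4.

The stationary distribution satisfies pi = pi * P, i.e.:
  pi_0 = 3/8*pi_0 + 1/16*pi_1 + 1/16*pi_2 + 1/4*pi_3 + 5/16*pi_4
  pi_1 = 5/16*pi_0 + 1/4*pi_1 + 1/8*pi_2 + 1/8*pi_3 + 1/4*pi_4
  pi_2 = 1/16*pi_0 + 1/16*pi_1 + 9/16*pi_2 + 1/16*pi_3 + 1/8*pi_4
  pi_3 = 1/8*pi_0 + 1/8*pi_1 + 1/8*pi_2 + 1/8*pi_3 + 1/8*pi_4
  pi_4 = 1/8*pi_0 + 1/2*pi_1 + 1/8*pi_2 + 7/16*pi_3 + 3/16*pi_4
with normalization: pi_0 + pi_1 + pi_2 + pi_3 + pi_4 = 1.

Using the first 4 balance equations plus normalization, the linear system A*pi = b is:
  [-5/8, 1/16, 1/16, 1/4, 5/16] . pi = 0
  [5/16, -3/4, 1/8, 1/8, 1/4] . pi = 0
  [1/16, 1/16, -7/16, 1/16, 1/8] . pi = 0
  [1/8, 1/8, 1/8, -7/8, 1/8] . pi = 0
  [1, 1, 1, 1, 1] . pi = 1

Solving yields:
  pi_0 = 623/2808
  pi_1 = 1283/5616
  pi_2 = 889/5616
  pi_3 = 1/8
  pi_4 = 187/702

Verification (pi * P):
  623/2808*3/8 + 1283/5616*1/16 + 889/5616*1/16 + 1/8*1/4 + 187/702*5/16 = 623/2808 = pi_0  (ok)
  623/2808*5/16 + 1283/5616*1/4 + 889/5616*1/8 + 1/8*1/8 + 187/702*1/4 = 1283/5616 = pi_1  (ok)
  623/2808*1/16 + 1283/5616*1/16 + 889/5616*9/16 + 1/8*1/16 + 187/702*1/8 = 889/5616 = pi_2  (ok)
  623/2808*1/8 + 1283/5616*1/8 + 889/5616*1/8 + 1/8*1/8 + 187/702*1/8 = 1/8 = pi_3  (ok)
  623/2808*1/8 + 1283/5616*1/2 + 889/5616*1/8 + 1/8*7/16 + 187/702*3/16 = 187/702 = pi_4  (ok)

Answer: 623/2808 1283/5616 889/5616 1/8 187/702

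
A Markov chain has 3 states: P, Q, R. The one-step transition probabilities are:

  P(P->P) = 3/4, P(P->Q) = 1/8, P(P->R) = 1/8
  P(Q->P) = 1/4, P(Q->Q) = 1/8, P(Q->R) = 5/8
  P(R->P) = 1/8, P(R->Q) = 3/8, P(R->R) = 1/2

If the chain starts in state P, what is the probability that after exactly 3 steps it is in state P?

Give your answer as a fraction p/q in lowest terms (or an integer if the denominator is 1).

Computing P^3 by repeated multiplication:
P^1 =
  P: [3/4, 1/8, 1/8]
  Q: [1/4, 1/8, 5/8]
  R: [1/8, 3/8, 1/2]
P^2 =
  P: [39/64, 5/32, 15/64]
  Q: [19/64, 9/32, 27/64]
  R: [1/4, 1/4, 1/2]
P^3 =
  P: [269/512, 47/256, 149/512]
  Q: [177/512, 59/256, 217/512]
  R: [5/16, 1/4, 7/16]

(P^3)[P -> P] = 269/512

Answer: 269/512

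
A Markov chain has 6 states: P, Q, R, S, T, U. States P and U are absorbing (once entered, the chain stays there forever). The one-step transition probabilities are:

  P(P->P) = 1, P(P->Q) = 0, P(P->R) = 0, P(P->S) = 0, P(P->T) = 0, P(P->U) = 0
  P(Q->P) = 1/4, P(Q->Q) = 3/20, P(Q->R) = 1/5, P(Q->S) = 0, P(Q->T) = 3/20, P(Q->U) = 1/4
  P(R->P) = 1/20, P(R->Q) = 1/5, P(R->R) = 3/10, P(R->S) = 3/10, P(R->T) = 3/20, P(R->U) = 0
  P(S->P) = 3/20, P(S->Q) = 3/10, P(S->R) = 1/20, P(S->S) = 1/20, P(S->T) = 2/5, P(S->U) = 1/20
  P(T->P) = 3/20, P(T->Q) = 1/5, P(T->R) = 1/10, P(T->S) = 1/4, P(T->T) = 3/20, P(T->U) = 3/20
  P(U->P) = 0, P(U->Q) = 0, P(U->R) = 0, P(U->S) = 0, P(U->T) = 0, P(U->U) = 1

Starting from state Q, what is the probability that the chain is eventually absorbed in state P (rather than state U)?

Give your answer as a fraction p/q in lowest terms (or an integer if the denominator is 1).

Let a_i = P(absorbed in P | start in state i).
Boundary conditions: a_P = 1, a_U = 0.
For each transient state i, a_i = sum_j P(i->j) * a_j:
  a_Q = 1/4*a_P + 3/20*a_Q + 1/5*a_R + 0*a_S + 3/20*a_T + 1/4*a_U
  a_R = 1/20*a_P + 1/5*a_Q + 3/10*a_R + 3/10*a_S + 3/20*a_T + 0*a_U
  a_S = 3/20*a_P + 3/10*a_Q + 1/20*a_R + 1/20*a_S + 2/5*a_T + 1/20*a_U
  a_T = 3/20*a_P + 1/5*a_Q + 1/10*a_R + 1/4*a_S + 3/20*a_T + 3/20*a_U

Substituting a_P = 1 and a_U = 0, rearrange to (I - Q) a = r where r[i] = P(i -> P):
  [17/20, -1/5, 0, -3/20] . (a_Q, a_R, a_S, a_T) = 1/4
  [-1/5, 7/10, -3/10, -3/20] . (a_Q, a_R, a_S, a_T) = 1/20
  [-3/10, -1/20, 19/20, -2/5] . (a_Q, a_R, a_S, a_T) = 3/20
  [-1/5, -1/10, -1/4, 17/20] . (a_Q, a_R, a_S, a_T) = 3/20

Solving yields:
  a_Q = 25178/47667
  a_R = 28057/47667
  a_S = 27826/47667
  a_T = 8607/15889

Starting state is Q, so the absorption probability is a_Q = 25178/47667.

Answer: 25178/47667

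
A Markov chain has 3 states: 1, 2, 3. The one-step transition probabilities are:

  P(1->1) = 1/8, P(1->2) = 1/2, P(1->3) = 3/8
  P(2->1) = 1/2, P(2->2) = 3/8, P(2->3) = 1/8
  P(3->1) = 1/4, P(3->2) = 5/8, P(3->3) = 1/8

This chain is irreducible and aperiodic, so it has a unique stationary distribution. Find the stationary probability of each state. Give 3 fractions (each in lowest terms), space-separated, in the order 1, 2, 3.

Answer: 15/46 43/92 19/92

Derivation:
The stationary distribution satisfies pi = pi * P, i.e.:
  pi_1 = 1/8*pi_1 + 1/2*pi_2 + 1/4*pi_3
  pi_2 = 1/2*pi_1 + 3/8*pi_2 + 5/8*pi_3
  pi_3 = 3/8*pi_1 + 1/8*pi_2 + 1/8*pi_3
with normalization: pi_1 + pi_2 + pi_3 = 1.

Using the first 2 balance equations plus normalization, the linear system A*pi = b is:
  [-7/8, 1/2, 1/4] . pi = 0
  [1/2, -5/8, 5/8] . pi = 0
  [1, 1, 1] . pi = 1

Solving yields:
  pi_1 = 15/46
  pi_2 = 43/92
  pi_3 = 19/92

Verification (pi * P):
  15/46*1/8 + 43/92*1/2 + 19/92*1/4 = 15/46 = pi_1  (ok)
  15/46*1/2 + 43/92*3/8 + 19/92*5/8 = 43/92 = pi_2  (ok)
  15/46*3/8 + 43/92*1/8 + 19/92*1/8 = 19/92 = pi_3  (ok)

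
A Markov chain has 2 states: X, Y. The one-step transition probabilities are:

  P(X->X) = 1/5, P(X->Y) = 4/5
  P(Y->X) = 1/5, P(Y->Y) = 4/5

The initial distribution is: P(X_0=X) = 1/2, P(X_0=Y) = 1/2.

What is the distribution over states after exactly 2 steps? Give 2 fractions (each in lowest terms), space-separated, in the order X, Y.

Answer: 1/5 4/5

Derivation:
Propagating the distribution step by step (d_{t+1} = d_t * P):
d_0 = (X=1/2, Y=1/2)
  d_1[X] = 1/2*1/5 + 1/2*1/5 = 1/5
  d_1[Y] = 1/2*4/5 + 1/2*4/5 = 4/5
d_1 = (X=1/5, Y=4/5)
  d_2[X] = 1/5*1/5 + 4/5*1/5 = 1/5
  d_2[Y] = 1/5*4/5 + 4/5*4/5 = 4/5
d_2 = (X=1/5, Y=4/5)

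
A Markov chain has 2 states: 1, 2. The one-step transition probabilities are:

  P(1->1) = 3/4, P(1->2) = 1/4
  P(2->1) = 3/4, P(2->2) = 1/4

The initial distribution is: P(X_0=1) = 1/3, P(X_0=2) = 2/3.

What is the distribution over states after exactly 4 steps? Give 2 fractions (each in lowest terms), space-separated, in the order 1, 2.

Propagating the distribution step by step (d_{t+1} = d_t * P):
d_0 = (1=1/3, 2=2/3)
  d_1[1] = 1/3*3/4 + 2/3*3/4 = 3/4
  d_1[2] = 1/3*1/4 + 2/3*1/4 = 1/4
d_1 = (1=3/4, 2=1/4)
  d_2[1] = 3/4*3/4 + 1/4*3/4 = 3/4
  d_2[2] = 3/4*1/4 + 1/4*1/4 = 1/4
d_2 = (1=3/4, 2=1/4)
  d_3[1] = 3/4*3/4 + 1/4*3/4 = 3/4
  d_3[2] = 3/4*1/4 + 1/4*1/4 = 1/4
d_3 = (1=3/4, 2=1/4)
  d_4[1] = 3/4*3/4 + 1/4*3/4 = 3/4
  d_4[2] = 3/4*1/4 + 1/4*1/4 = 1/4
d_4 = (1=3/4, 2=1/4)

Answer: 3/4 1/4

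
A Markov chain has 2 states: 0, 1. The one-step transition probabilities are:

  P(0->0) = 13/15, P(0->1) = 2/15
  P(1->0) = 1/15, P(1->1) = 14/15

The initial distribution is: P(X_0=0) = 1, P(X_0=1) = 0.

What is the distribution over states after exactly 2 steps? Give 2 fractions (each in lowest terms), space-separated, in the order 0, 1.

Answer: 19/25 6/25

Derivation:
Propagating the distribution step by step (d_{t+1} = d_t * P):
d_0 = (0=1, 1=0)
  d_1[0] = 1*13/15 + 0*1/15 = 13/15
  d_1[1] = 1*2/15 + 0*14/15 = 2/15
d_1 = (0=13/15, 1=2/15)
  d_2[0] = 13/15*13/15 + 2/15*1/15 = 19/25
  d_2[1] = 13/15*2/15 + 2/15*14/15 = 6/25
d_2 = (0=19/25, 1=6/25)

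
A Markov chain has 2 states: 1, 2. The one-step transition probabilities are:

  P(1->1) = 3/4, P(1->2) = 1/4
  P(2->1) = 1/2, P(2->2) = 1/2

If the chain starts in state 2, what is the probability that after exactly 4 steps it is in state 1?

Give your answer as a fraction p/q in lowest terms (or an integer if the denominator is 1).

Computing P^4 by repeated multiplication:
P^1 =
  1: [3/4, 1/4]
  2: [1/2, 1/2]
P^2 =
  1: [11/16, 5/16]
  2: [5/8, 3/8]
P^3 =
  1: [43/64, 21/64]
  2: [21/32, 11/32]
P^4 =
  1: [171/256, 85/256]
  2: [85/128, 43/128]

(P^4)[2 -> 1] = 85/128

Answer: 85/128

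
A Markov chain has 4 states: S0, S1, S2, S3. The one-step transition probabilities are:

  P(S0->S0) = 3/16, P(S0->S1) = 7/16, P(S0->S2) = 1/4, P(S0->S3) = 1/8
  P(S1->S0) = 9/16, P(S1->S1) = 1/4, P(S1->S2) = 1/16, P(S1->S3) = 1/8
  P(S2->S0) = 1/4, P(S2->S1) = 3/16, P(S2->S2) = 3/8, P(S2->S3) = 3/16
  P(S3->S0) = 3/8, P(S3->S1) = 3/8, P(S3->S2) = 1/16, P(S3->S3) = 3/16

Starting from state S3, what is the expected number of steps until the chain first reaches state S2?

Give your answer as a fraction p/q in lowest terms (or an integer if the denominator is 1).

Let h_i = expected steps to first reach S2 from state i.
Boundary: h_S2 = 0.
First-step equations for the other states:
  h_S0 = 1 + 3/16*h_S0 + 7/16*h_S1 + 1/4*h_S2 + 1/8*h_S3
  h_S1 = 1 + 9/16*h_S0 + 1/4*h_S1 + 1/16*h_S2 + 1/8*h_S3
  h_S3 = 1 + 3/8*h_S0 + 3/8*h_S1 + 1/16*h_S2 + 3/16*h_S3

Substituting h_S2 = 0 and rearranging gives the linear system (I - Q) h = 1:
  [13/16, -7/16, -1/8] . (h_S0, h_S1, h_S3) = 1
  [-9/16, 3/4, -1/8] . (h_S0, h_S1, h_S3) = 1
  [-3/8, -3/8, 13/16] . (h_S0, h_S1, h_S3) = 1

Solving yields:
  h_S0 = 1520/239
  h_S1 = 1760/239
  h_S3 = 1808/239

Starting state is S3, so the expected hitting time is h_S3 = 1808/239.

Answer: 1808/239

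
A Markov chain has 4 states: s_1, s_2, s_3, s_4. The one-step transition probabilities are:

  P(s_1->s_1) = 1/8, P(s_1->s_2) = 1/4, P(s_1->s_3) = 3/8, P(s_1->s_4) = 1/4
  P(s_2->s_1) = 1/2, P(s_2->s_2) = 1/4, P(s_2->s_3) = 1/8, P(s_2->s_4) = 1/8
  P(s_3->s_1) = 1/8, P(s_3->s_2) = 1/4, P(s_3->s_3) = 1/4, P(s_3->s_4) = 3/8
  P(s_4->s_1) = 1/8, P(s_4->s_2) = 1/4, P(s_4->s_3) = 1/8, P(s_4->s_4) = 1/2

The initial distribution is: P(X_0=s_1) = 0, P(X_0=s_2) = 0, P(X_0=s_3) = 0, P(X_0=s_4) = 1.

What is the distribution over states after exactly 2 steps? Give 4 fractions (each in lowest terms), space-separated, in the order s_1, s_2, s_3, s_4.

Answer: 7/32 1/4 11/64 23/64

Derivation:
Propagating the distribution step by step (d_{t+1} = d_t * P):
d_0 = (s_1=0, s_2=0, s_3=0, s_4=1)
  d_1[s_1] = 0*1/8 + 0*1/2 + 0*1/8 + 1*1/8 = 1/8
  d_1[s_2] = 0*1/4 + 0*1/4 + 0*1/4 + 1*1/4 = 1/4
  d_1[s_3] = 0*3/8 + 0*1/8 + 0*1/4 + 1*1/8 = 1/8
  d_1[s_4] = 0*1/4 + 0*1/8 + 0*3/8 + 1*1/2 = 1/2
d_1 = (s_1=1/8, s_2=1/4, s_3=1/8, s_4=1/2)
  d_2[s_1] = 1/8*1/8 + 1/4*1/2 + 1/8*1/8 + 1/2*1/8 = 7/32
  d_2[s_2] = 1/8*1/4 + 1/4*1/4 + 1/8*1/4 + 1/2*1/4 = 1/4
  d_2[s_3] = 1/8*3/8 + 1/4*1/8 + 1/8*1/4 + 1/2*1/8 = 11/64
  d_2[s_4] = 1/8*1/4 + 1/4*1/8 + 1/8*3/8 + 1/2*1/2 = 23/64
d_2 = (s_1=7/32, s_2=1/4, s_3=11/64, s_4=23/64)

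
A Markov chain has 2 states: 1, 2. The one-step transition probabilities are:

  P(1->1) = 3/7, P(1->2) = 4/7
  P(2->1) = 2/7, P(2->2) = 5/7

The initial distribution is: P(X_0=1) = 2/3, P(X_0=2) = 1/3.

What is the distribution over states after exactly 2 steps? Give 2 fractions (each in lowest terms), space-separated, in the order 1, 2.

Answer: 50/147 97/147

Derivation:
Propagating the distribution step by step (d_{t+1} = d_t * P):
d_0 = (1=2/3, 2=1/3)
  d_1[1] = 2/3*3/7 + 1/3*2/7 = 8/21
  d_1[2] = 2/3*4/7 + 1/3*5/7 = 13/21
d_1 = (1=8/21, 2=13/21)
  d_2[1] = 8/21*3/7 + 13/21*2/7 = 50/147
  d_2[2] = 8/21*4/7 + 13/21*5/7 = 97/147
d_2 = (1=50/147, 2=97/147)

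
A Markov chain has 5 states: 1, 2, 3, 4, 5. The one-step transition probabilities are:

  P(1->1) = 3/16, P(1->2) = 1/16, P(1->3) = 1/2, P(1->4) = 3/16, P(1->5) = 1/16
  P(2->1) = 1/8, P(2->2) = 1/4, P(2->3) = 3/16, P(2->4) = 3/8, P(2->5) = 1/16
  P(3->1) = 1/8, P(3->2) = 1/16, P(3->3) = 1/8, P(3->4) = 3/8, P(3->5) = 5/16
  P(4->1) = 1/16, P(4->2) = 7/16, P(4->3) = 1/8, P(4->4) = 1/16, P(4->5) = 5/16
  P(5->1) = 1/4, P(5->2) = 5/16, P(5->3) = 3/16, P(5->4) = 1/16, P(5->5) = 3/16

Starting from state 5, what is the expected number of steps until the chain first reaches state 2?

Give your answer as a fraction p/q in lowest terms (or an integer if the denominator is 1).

Let h_i = expected steps to first reach 2 from state i.
Boundary: h_2 = 0.
First-step equations for the other states:
  h_1 = 1 + 3/16*h_1 + 1/16*h_2 + 1/2*h_3 + 3/16*h_4 + 1/16*h_5
  h_3 = 1 + 1/8*h_1 + 1/16*h_2 + 1/8*h_3 + 3/8*h_4 + 5/16*h_5
  h_4 = 1 + 1/16*h_1 + 7/16*h_2 + 1/8*h_3 + 1/16*h_4 + 5/16*h_5
  h_5 = 1 + 1/4*h_1 + 5/16*h_2 + 3/16*h_3 + 1/16*h_4 + 3/16*h_5

Substituting h_2 = 0 and rearranging gives the linear system (I - Q) h = 1:
  [13/16, -1/2, -3/16, -1/16] . (h_1, h_3, h_4, h_5) = 1
  [-1/8, 7/8, -3/8, -5/16] . (h_1, h_3, h_4, h_5) = 1
  [-1/16, -1/8, 15/16, -5/16] . (h_1, h_3, h_4, h_5) = 1
  [-1/4, -3/16, -1/16, 13/16] . (h_1, h_3, h_4, h_5) = 1

Solving yields:
  h_1 = 50752/9319
  h_3 = 46432/9319
  h_4 = 32960/9319
  h_5 = 40336/9319

Starting state is 5, so the expected hitting time is h_5 = 40336/9319.

Answer: 40336/9319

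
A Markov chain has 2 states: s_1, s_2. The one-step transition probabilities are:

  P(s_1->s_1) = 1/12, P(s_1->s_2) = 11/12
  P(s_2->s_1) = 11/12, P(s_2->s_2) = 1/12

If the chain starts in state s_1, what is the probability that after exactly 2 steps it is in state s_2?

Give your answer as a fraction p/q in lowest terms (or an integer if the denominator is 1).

Answer: 11/72

Derivation:
Computing P^2 by repeated multiplication:
P^1 =
  s_1: [1/12, 11/12]
  s_2: [11/12, 1/12]
P^2 =
  s_1: [61/72, 11/72]
  s_2: [11/72, 61/72]

(P^2)[s_1 -> s_2] = 11/72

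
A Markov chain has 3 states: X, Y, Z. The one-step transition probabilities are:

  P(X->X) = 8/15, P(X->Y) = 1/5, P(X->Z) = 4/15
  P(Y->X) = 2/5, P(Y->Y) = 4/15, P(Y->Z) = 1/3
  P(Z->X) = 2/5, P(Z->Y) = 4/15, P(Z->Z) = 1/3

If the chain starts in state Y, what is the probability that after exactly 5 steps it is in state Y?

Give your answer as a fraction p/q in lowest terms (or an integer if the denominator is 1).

Answer: 59714/253125

Derivation:
Computing P^5 by repeated multiplication:
P^1 =
  X: [8/15, 1/5, 4/15]
  Y: [2/5, 4/15, 1/3]
  Z: [2/5, 4/15, 1/3]
P^2 =
  X: [106/225, 52/225, 67/225]
  Y: [34/75, 6/25, 23/75]
  Z: [34/75, 6/25, 23/75]
P^3 =
  X: [1562/3375, 794/3375, 1019/3375]
  Y: [518/1125, 266/1125, 341/1125]
  Z: [518/1125, 266/1125, 341/1125]
P^4 =
  X: [23374/50625, 11938/50625, 15313/50625]
  Y: [7786/16875, 3982/16875, 5107/16875]
  Z: [7786/16875, 3982/16875, 5107/16875]
P^5 =
  X: [350498/759375, 179126/759375, 229751/759375]
  Y: [116822/253125, 59714/253125, 76589/253125]
  Z: [116822/253125, 59714/253125, 76589/253125]

(P^5)[Y -> Y] = 59714/253125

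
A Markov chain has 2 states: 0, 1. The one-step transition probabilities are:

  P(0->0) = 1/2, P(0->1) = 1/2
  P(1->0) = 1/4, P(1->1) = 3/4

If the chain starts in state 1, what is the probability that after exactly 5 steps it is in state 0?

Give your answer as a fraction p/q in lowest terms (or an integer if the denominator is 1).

Answer: 341/1024

Derivation:
Computing P^5 by repeated multiplication:
P^1 =
  0: [1/2, 1/2]
  1: [1/4, 3/4]
P^2 =
  0: [3/8, 5/8]
  1: [5/16, 11/16]
P^3 =
  0: [11/32, 21/32]
  1: [21/64, 43/64]
P^4 =
  0: [43/128, 85/128]
  1: [85/256, 171/256]
P^5 =
  0: [171/512, 341/512]
  1: [341/1024, 683/1024]

(P^5)[1 -> 0] = 341/1024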